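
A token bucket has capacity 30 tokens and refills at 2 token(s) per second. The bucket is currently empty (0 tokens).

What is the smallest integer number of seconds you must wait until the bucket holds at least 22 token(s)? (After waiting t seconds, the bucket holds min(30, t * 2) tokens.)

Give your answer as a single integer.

Answer: 11

Derivation:
Need t * 2 >= 22, so t >= 22/2.
Smallest integer t = ceil(22/2) = 11.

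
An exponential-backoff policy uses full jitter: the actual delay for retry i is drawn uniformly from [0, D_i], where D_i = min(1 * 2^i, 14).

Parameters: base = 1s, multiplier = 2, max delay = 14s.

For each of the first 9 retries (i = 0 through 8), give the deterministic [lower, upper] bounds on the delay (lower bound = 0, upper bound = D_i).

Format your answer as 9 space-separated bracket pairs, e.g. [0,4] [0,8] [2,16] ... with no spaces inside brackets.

Computing bounds per retry:
  i=0: D_i=min(1*2^0,14)=1, bounds=[0,1]
  i=1: D_i=min(1*2^1,14)=2, bounds=[0,2]
  i=2: D_i=min(1*2^2,14)=4, bounds=[0,4]
  i=3: D_i=min(1*2^3,14)=8, bounds=[0,8]
  i=4: D_i=min(1*2^4,14)=14, bounds=[0,14]
  i=5: D_i=min(1*2^5,14)=14, bounds=[0,14]
  i=6: D_i=min(1*2^6,14)=14, bounds=[0,14]
  i=7: D_i=min(1*2^7,14)=14, bounds=[0,14]
  i=8: D_i=min(1*2^8,14)=14, bounds=[0,14]

Answer: [0,1] [0,2] [0,4] [0,8] [0,14] [0,14] [0,14] [0,14] [0,14]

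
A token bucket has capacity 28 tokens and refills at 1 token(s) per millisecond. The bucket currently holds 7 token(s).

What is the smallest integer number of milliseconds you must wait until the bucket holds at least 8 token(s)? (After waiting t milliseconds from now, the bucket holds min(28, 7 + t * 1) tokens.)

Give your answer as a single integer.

Need 7 + t * 1 >= 8, so t >= 1/1.
Smallest integer t = ceil(1/1) = 1.

Answer: 1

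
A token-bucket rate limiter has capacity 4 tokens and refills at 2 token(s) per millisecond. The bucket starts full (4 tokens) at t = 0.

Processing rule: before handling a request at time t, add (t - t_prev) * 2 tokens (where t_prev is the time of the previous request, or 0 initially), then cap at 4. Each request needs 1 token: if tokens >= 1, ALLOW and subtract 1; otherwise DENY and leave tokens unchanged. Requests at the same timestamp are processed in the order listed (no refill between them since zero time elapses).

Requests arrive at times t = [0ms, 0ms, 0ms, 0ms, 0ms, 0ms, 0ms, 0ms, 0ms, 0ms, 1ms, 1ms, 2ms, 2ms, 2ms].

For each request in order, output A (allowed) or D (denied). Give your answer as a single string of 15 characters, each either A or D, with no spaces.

Answer: AAAADDDDDDAAAAD

Derivation:
Simulating step by step:
  req#1 t=0ms: ALLOW
  req#2 t=0ms: ALLOW
  req#3 t=0ms: ALLOW
  req#4 t=0ms: ALLOW
  req#5 t=0ms: DENY
  req#6 t=0ms: DENY
  req#7 t=0ms: DENY
  req#8 t=0ms: DENY
  req#9 t=0ms: DENY
  req#10 t=0ms: DENY
  req#11 t=1ms: ALLOW
  req#12 t=1ms: ALLOW
  req#13 t=2ms: ALLOW
  req#14 t=2ms: ALLOW
  req#15 t=2ms: DENY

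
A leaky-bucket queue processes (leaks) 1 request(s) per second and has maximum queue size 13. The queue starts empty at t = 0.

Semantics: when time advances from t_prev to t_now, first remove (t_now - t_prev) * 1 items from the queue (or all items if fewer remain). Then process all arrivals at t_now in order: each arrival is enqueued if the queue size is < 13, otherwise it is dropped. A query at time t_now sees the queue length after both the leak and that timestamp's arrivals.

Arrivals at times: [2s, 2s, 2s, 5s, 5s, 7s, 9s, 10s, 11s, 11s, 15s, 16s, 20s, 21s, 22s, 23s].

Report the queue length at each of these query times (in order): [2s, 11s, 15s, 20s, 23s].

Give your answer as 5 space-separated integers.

Queue lengths at query times:
  query t=2s: backlog = 3
  query t=11s: backlog = 2
  query t=15s: backlog = 1
  query t=20s: backlog = 1
  query t=23s: backlog = 1

Answer: 3 2 1 1 1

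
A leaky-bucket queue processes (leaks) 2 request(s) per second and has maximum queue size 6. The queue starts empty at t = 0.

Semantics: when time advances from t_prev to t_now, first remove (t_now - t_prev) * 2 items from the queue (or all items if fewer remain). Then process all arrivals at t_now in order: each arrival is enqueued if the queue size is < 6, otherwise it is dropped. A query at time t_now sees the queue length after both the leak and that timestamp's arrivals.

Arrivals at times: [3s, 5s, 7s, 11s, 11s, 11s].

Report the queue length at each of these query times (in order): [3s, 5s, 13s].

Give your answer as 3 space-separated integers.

Queue lengths at query times:
  query t=3s: backlog = 1
  query t=5s: backlog = 1
  query t=13s: backlog = 0

Answer: 1 1 0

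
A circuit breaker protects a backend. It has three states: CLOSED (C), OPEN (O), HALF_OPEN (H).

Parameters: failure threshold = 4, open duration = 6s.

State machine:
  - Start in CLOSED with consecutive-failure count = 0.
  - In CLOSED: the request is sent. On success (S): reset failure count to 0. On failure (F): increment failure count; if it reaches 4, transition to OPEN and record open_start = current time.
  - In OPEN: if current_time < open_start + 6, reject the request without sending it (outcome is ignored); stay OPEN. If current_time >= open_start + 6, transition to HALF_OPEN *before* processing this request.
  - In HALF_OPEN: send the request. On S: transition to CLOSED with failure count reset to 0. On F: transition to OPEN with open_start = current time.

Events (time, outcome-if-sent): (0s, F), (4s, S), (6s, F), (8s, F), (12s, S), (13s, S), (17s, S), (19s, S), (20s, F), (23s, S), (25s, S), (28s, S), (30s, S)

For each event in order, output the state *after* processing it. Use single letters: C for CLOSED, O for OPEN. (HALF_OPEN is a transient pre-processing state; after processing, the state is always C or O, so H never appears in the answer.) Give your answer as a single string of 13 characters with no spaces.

State after each event:
  event#1 t=0s outcome=F: state=CLOSED
  event#2 t=4s outcome=S: state=CLOSED
  event#3 t=6s outcome=F: state=CLOSED
  event#4 t=8s outcome=F: state=CLOSED
  event#5 t=12s outcome=S: state=CLOSED
  event#6 t=13s outcome=S: state=CLOSED
  event#7 t=17s outcome=S: state=CLOSED
  event#8 t=19s outcome=S: state=CLOSED
  event#9 t=20s outcome=F: state=CLOSED
  event#10 t=23s outcome=S: state=CLOSED
  event#11 t=25s outcome=S: state=CLOSED
  event#12 t=28s outcome=S: state=CLOSED
  event#13 t=30s outcome=S: state=CLOSED

Answer: CCCCCCCCCCCCC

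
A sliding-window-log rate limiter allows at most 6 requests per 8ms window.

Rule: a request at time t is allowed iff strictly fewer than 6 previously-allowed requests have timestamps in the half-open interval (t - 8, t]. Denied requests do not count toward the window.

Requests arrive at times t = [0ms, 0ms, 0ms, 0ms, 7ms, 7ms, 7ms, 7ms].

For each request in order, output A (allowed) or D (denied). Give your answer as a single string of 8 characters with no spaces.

Answer: AAAAAADD

Derivation:
Tracking allowed requests in the window:
  req#1 t=0ms: ALLOW
  req#2 t=0ms: ALLOW
  req#3 t=0ms: ALLOW
  req#4 t=0ms: ALLOW
  req#5 t=7ms: ALLOW
  req#6 t=7ms: ALLOW
  req#7 t=7ms: DENY
  req#8 t=7ms: DENY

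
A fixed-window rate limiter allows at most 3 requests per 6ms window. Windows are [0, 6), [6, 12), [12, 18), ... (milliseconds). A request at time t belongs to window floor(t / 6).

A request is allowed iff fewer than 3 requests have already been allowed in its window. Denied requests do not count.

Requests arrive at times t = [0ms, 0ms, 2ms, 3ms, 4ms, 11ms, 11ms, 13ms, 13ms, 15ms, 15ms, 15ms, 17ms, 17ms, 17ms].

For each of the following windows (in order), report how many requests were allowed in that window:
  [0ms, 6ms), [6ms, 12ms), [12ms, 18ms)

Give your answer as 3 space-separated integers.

Processing requests:
  req#1 t=0ms (window 0): ALLOW
  req#2 t=0ms (window 0): ALLOW
  req#3 t=2ms (window 0): ALLOW
  req#4 t=3ms (window 0): DENY
  req#5 t=4ms (window 0): DENY
  req#6 t=11ms (window 1): ALLOW
  req#7 t=11ms (window 1): ALLOW
  req#8 t=13ms (window 2): ALLOW
  req#9 t=13ms (window 2): ALLOW
  req#10 t=15ms (window 2): ALLOW
  req#11 t=15ms (window 2): DENY
  req#12 t=15ms (window 2): DENY
  req#13 t=17ms (window 2): DENY
  req#14 t=17ms (window 2): DENY
  req#15 t=17ms (window 2): DENY

Allowed counts by window: 3 2 3

Answer: 3 2 3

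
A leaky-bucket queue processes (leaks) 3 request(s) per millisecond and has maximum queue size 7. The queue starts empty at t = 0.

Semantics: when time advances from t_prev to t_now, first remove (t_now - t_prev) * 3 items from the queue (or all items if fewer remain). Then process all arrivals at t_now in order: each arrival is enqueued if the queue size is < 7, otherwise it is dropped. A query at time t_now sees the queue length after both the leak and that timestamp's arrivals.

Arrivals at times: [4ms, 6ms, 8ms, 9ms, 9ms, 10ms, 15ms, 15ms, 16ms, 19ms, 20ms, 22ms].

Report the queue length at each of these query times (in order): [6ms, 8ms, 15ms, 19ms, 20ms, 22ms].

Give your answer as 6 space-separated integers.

Queue lengths at query times:
  query t=6ms: backlog = 1
  query t=8ms: backlog = 1
  query t=15ms: backlog = 2
  query t=19ms: backlog = 1
  query t=20ms: backlog = 1
  query t=22ms: backlog = 1

Answer: 1 1 2 1 1 1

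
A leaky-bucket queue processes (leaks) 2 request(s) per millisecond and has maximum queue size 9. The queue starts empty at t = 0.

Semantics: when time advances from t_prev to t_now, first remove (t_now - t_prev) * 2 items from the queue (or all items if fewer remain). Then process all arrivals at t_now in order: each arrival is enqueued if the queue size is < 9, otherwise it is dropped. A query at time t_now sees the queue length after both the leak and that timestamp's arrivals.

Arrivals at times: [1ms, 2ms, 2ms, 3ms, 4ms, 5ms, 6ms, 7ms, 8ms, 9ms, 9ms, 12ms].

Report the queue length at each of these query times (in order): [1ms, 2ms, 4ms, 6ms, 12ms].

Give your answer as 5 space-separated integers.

Queue lengths at query times:
  query t=1ms: backlog = 1
  query t=2ms: backlog = 2
  query t=4ms: backlog = 1
  query t=6ms: backlog = 1
  query t=12ms: backlog = 1

Answer: 1 2 1 1 1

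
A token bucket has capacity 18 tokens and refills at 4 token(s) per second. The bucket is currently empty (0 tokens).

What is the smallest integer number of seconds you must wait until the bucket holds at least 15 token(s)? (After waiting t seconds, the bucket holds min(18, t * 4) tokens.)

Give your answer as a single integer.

Answer: 4

Derivation:
Need t * 4 >= 15, so t >= 15/4.
Smallest integer t = ceil(15/4) = 4.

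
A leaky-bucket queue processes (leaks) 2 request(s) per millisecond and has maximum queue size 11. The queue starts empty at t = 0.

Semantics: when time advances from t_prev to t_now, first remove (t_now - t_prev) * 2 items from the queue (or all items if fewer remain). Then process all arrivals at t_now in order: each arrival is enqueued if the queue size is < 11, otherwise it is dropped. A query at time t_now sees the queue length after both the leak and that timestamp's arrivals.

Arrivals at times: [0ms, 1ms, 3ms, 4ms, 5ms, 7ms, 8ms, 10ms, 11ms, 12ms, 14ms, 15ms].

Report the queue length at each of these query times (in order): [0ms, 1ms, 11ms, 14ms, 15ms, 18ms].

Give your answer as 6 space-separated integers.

Answer: 1 1 1 1 1 0

Derivation:
Queue lengths at query times:
  query t=0ms: backlog = 1
  query t=1ms: backlog = 1
  query t=11ms: backlog = 1
  query t=14ms: backlog = 1
  query t=15ms: backlog = 1
  query t=18ms: backlog = 0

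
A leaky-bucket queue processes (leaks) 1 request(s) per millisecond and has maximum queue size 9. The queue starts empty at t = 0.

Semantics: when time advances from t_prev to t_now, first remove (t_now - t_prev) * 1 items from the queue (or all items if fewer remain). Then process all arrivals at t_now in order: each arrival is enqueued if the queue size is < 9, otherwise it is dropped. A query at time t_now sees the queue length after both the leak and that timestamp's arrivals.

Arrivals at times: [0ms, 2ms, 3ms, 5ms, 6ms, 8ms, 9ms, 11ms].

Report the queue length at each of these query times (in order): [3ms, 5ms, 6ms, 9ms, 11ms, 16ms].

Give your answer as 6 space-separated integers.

Queue lengths at query times:
  query t=3ms: backlog = 1
  query t=5ms: backlog = 1
  query t=6ms: backlog = 1
  query t=9ms: backlog = 1
  query t=11ms: backlog = 1
  query t=16ms: backlog = 0

Answer: 1 1 1 1 1 0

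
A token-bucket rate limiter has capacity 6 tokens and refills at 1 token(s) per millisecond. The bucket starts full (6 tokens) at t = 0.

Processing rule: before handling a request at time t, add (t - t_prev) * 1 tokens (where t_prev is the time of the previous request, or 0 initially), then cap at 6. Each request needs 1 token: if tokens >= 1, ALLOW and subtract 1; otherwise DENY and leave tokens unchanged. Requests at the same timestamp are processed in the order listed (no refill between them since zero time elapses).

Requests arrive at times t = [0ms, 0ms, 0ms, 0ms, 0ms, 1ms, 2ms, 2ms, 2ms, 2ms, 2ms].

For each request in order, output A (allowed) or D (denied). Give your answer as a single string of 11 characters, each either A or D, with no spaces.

Simulating step by step:
  req#1 t=0ms: ALLOW
  req#2 t=0ms: ALLOW
  req#3 t=0ms: ALLOW
  req#4 t=0ms: ALLOW
  req#5 t=0ms: ALLOW
  req#6 t=1ms: ALLOW
  req#7 t=2ms: ALLOW
  req#8 t=2ms: ALLOW
  req#9 t=2ms: DENY
  req#10 t=2ms: DENY
  req#11 t=2ms: DENY

Answer: AAAAAAAADDD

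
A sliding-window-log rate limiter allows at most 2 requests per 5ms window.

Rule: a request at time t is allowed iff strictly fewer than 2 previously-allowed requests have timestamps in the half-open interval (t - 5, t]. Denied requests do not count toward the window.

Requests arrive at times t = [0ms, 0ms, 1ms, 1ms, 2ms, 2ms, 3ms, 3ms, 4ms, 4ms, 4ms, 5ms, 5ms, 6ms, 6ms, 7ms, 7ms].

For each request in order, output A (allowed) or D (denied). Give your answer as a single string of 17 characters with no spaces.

Answer: AADDDDDDDDDAADDDD

Derivation:
Tracking allowed requests in the window:
  req#1 t=0ms: ALLOW
  req#2 t=0ms: ALLOW
  req#3 t=1ms: DENY
  req#4 t=1ms: DENY
  req#5 t=2ms: DENY
  req#6 t=2ms: DENY
  req#7 t=3ms: DENY
  req#8 t=3ms: DENY
  req#9 t=4ms: DENY
  req#10 t=4ms: DENY
  req#11 t=4ms: DENY
  req#12 t=5ms: ALLOW
  req#13 t=5ms: ALLOW
  req#14 t=6ms: DENY
  req#15 t=6ms: DENY
  req#16 t=7ms: DENY
  req#17 t=7ms: DENY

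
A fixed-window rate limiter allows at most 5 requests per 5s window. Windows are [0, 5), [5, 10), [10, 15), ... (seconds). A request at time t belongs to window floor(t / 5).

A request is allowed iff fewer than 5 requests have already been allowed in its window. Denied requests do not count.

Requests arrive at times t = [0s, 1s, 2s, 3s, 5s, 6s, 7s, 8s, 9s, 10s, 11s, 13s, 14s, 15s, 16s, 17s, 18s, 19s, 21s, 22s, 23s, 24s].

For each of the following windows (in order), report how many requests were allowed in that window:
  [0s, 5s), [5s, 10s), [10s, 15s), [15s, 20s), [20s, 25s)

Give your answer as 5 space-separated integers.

Processing requests:
  req#1 t=0s (window 0): ALLOW
  req#2 t=1s (window 0): ALLOW
  req#3 t=2s (window 0): ALLOW
  req#4 t=3s (window 0): ALLOW
  req#5 t=5s (window 1): ALLOW
  req#6 t=6s (window 1): ALLOW
  req#7 t=7s (window 1): ALLOW
  req#8 t=8s (window 1): ALLOW
  req#9 t=9s (window 1): ALLOW
  req#10 t=10s (window 2): ALLOW
  req#11 t=11s (window 2): ALLOW
  req#12 t=13s (window 2): ALLOW
  req#13 t=14s (window 2): ALLOW
  req#14 t=15s (window 3): ALLOW
  req#15 t=16s (window 3): ALLOW
  req#16 t=17s (window 3): ALLOW
  req#17 t=18s (window 3): ALLOW
  req#18 t=19s (window 3): ALLOW
  req#19 t=21s (window 4): ALLOW
  req#20 t=22s (window 4): ALLOW
  req#21 t=23s (window 4): ALLOW
  req#22 t=24s (window 4): ALLOW

Allowed counts by window: 4 5 4 5 4

Answer: 4 5 4 5 4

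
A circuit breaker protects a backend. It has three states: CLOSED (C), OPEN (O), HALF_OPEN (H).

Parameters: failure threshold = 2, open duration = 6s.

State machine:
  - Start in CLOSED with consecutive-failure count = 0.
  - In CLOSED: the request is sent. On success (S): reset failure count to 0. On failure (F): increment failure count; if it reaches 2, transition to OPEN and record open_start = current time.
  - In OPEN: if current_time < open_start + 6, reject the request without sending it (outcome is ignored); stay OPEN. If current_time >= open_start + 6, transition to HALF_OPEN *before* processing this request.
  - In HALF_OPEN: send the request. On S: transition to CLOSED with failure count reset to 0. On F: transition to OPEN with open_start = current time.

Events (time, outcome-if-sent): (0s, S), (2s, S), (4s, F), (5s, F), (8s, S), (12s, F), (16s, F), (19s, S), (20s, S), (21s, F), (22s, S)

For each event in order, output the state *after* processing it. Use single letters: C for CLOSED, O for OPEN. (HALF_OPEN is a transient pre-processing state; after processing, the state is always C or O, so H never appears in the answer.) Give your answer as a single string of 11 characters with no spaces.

State after each event:
  event#1 t=0s outcome=S: state=CLOSED
  event#2 t=2s outcome=S: state=CLOSED
  event#3 t=4s outcome=F: state=CLOSED
  event#4 t=5s outcome=F: state=OPEN
  event#5 t=8s outcome=S: state=OPEN
  event#6 t=12s outcome=F: state=OPEN
  event#7 t=16s outcome=F: state=OPEN
  event#8 t=19s outcome=S: state=CLOSED
  event#9 t=20s outcome=S: state=CLOSED
  event#10 t=21s outcome=F: state=CLOSED
  event#11 t=22s outcome=S: state=CLOSED

Answer: CCCOOOOCCCC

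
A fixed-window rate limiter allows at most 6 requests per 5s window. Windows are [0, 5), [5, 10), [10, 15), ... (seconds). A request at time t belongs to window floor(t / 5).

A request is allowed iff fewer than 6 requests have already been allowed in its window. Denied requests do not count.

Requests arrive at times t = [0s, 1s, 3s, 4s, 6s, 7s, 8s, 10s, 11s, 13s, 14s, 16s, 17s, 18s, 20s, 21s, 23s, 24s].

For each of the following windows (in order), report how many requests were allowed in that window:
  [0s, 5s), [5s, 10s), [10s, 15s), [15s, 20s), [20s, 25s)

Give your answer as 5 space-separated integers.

Answer: 4 3 4 3 4

Derivation:
Processing requests:
  req#1 t=0s (window 0): ALLOW
  req#2 t=1s (window 0): ALLOW
  req#3 t=3s (window 0): ALLOW
  req#4 t=4s (window 0): ALLOW
  req#5 t=6s (window 1): ALLOW
  req#6 t=7s (window 1): ALLOW
  req#7 t=8s (window 1): ALLOW
  req#8 t=10s (window 2): ALLOW
  req#9 t=11s (window 2): ALLOW
  req#10 t=13s (window 2): ALLOW
  req#11 t=14s (window 2): ALLOW
  req#12 t=16s (window 3): ALLOW
  req#13 t=17s (window 3): ALLOW
  req#14 t=18s (window 3): ALLOW
  req#15 t=20s (window 4): ALLOW
  req#16 t=21s (window 4): ALLOW
  req#17 t=23s (window 4): ALLOW
  req#18 t=24s (window 4): ALLOW

Allowed counts by window: 4 3 4 3 4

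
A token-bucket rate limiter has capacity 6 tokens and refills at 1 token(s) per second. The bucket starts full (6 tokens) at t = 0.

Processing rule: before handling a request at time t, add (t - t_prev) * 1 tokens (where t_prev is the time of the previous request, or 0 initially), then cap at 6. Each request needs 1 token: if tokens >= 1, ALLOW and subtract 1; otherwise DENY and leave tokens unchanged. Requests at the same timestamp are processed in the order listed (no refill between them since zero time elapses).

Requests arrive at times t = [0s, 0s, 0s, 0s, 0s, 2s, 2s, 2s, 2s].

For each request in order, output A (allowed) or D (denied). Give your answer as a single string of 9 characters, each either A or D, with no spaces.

Simulating step by step:
  req#1 t=0s: ALLOW
  req#2 t=0s: ALLOW
  req#3 t=0s: ALLOW
  req#4 t=0s: ALLOW
  req#5 t=0s: ALLOW
  req#6 t=2s: ALLOW
  req#7 t=2s: ALLOW
  req#8 t=2s: ALLOW
  req#9 t=2s: DENY

Answer: AAAAAAAAD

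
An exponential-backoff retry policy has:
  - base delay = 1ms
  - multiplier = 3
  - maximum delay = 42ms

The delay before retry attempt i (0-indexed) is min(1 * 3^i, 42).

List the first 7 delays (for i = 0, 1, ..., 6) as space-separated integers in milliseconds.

Computing each delay:
  i=0: min(1*3^0, 42) = 1
  i=1: min(1*3^1, 42) = 3
  i=2: min(1*3^2, 42) = 9
  i=3: min(1*3^3, 42) = 27
  i=4: min(1*3^4, 42) = 42
  i=5: min(1*3^5, 42) = 42
  i=6: min(1*3^6, 42) = 42

Answer: 1 3 9 27 42 42 42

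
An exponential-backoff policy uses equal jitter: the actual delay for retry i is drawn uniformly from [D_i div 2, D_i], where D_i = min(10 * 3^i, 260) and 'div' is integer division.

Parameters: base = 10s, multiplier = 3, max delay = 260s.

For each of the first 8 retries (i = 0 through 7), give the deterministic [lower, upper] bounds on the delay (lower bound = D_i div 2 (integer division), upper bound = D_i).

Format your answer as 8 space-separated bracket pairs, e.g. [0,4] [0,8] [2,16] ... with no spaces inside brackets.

Answer: [5,10] [15,30] [45,90] [130,260] [130,260] [130,260] [130,260] [130,260]

Derivation:
Computing bounds per retry:
  i=0: D_i=min(10*3^0,260)=10, bounds=[5,10]
  i=1: D_i=min(10*3^1,260)=30, bounds=[15,30]
  i=2: D_i=min(10*3^2,260)=90, bounds=[45,90]
  i=3: D_i=min(10*3^3,260)=260, bounds=[130,260]
  i=4: D_i=min(10*3^4,260)=260, bounds=[130,260]
  i=5: D_i=min(10*3^5,260)=260, bounds=[130,260]
  i=6: D_i=min(10*3^6,260)=260, bounds=[130,260]
  i=7: D_i=min(10*3^7,260)=260, bounds=[130,260]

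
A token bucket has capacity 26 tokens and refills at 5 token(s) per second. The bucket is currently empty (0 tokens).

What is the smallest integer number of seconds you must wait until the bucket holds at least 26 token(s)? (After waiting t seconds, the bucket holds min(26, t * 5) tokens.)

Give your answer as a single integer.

Need t * 5 >= 26, so t >= 26/5.
Smallest integer t = ceil(26/5) = 6.

Answer: 6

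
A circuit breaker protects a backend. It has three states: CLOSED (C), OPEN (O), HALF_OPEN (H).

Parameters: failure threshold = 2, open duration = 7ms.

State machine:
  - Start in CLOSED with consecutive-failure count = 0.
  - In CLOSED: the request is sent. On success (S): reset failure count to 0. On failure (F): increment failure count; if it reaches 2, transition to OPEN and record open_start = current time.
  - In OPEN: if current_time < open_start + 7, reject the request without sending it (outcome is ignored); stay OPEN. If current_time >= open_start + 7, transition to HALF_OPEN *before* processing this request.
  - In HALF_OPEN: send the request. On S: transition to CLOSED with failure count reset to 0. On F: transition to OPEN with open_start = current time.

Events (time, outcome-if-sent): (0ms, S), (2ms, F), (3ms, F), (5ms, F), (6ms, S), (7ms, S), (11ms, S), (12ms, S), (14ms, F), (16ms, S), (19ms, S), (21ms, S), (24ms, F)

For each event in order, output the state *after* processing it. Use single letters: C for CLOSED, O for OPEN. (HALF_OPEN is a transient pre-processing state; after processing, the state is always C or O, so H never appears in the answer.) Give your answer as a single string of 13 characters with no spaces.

Answer: CCOOOOCCCCCCC

Derivation:
State after each event:
  event#1 t=0ms outcome=S: state=CLOSED
  event#2 t=2ms outcome=F: state=CLOSED
  event#3 t=3ms outcome=F: state=OPEN
  event#4 t=5ms outcome=F: state=OPEN
  event#5 t=6ms outcome=S: state=OPEN
  event#6 t=7ms outcome=S: state=OPEN
  event#7 t=11ms outcome=S: state=CLOSED
  event#8 t=12ms outcome=S: state=CLOSED
  event#9 t=14ms outcome=F: state=CLOSED
  event#10 t=16ms outcome=S: state=CLOSED
  event#11 t=19ms outcome=S: state=CLOSED
  event#12 t=21ms outcome=S: state=CLOSED
  event#13 t=24ms outcome=F: state=CLOSED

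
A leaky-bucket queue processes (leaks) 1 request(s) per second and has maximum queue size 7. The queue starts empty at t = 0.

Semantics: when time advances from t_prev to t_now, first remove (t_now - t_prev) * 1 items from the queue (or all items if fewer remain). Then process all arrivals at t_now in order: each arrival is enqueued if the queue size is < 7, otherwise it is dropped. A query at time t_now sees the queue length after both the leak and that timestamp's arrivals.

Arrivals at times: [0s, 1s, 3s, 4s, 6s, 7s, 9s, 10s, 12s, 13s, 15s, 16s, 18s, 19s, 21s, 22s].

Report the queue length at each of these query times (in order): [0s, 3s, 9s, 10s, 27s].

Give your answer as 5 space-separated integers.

Answer: 1 1 1 1 0

Derivation:
Queue lengths at query times:
  query t=0s: backlog = 1
  query t=3s: backlog = 1
  query t=9s: backlog = 1
  query t=10s: backlog = 1
  query t=27s: backlog = 0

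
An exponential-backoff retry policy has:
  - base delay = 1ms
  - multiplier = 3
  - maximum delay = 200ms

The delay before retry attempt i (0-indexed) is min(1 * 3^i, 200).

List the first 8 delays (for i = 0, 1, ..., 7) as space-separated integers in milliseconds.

Answer: 1 3 9 27 81 200 200 200

Derivation:
Computing each delay:
  i=0: min(1*3^0, 200) = 1
  i=1: min(1*3^1, 200) = 3
  i=2: min(1*3^2, 200) = 9
  i=3: min(1*3^3, 200) = 27
  i=4: min(1*3^4, 200) = 81
  i=5: min(1*3^5, 200) = 200
  i=6: min(1*3^6, 200) = 200
  i=7: min(1*3^7, 200) = 200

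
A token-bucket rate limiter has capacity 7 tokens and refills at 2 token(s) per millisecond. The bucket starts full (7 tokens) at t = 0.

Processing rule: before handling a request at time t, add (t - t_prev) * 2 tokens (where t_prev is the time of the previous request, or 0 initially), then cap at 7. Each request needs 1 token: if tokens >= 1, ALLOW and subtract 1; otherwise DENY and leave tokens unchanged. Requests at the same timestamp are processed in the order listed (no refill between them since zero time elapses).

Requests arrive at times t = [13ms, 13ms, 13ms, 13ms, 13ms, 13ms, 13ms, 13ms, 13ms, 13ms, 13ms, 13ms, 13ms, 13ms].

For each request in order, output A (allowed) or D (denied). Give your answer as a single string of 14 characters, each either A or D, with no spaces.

Answer: AAAAAAADDDDDDD

Derivation:
Simulating step by step:
  req#1 t=13ms: ALLOW
  req#2 t=13ms: ALLOW
  req#3 t=13ms: ALLOW
  req#4 t=13ms: ALLOW
  req#5 t=13ms: ALLOW
  req#6 t=13ms: ALLOW
  req#7 t=13ms: ALLOW
  req#8 t=13ms: DENY
  req#9 t=13ms: DENY
  req#10 t=13ms: DENY
  req#11 t=13ms: DENY
  req#12 t=13ms: DENY
  req#13 t=13ms: DENY
  req#14 t=13ms: DENY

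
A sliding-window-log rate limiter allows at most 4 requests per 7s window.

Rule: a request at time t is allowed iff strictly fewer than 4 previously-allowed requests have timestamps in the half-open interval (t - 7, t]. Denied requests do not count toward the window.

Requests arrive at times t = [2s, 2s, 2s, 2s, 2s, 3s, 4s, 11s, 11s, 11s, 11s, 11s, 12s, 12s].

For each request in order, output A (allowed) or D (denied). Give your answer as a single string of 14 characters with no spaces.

Answer: AAAADDDAAAADDD

Derivation:
Tracking allowed requests in the window:
  req#1 t=2s: ALLOW
  req#2 t=2s: ALLOW
  req#3 t=2s: ALLOW
  req#4 t=2s: ALLOW
  req#5 t=2s: DENY
  req#6 t=3s: DENY
  req#7 t=4s: DENY
  req#8 t=11s: ALLOW
  req#9 t=11s: ALLOW
  req#10 t=11s: ALLOW
  req#11 t=11s: ALLOW
  req#12 t=11s: DENY
  req#13 t=12s: DENY
  req#14 t=12s: DENY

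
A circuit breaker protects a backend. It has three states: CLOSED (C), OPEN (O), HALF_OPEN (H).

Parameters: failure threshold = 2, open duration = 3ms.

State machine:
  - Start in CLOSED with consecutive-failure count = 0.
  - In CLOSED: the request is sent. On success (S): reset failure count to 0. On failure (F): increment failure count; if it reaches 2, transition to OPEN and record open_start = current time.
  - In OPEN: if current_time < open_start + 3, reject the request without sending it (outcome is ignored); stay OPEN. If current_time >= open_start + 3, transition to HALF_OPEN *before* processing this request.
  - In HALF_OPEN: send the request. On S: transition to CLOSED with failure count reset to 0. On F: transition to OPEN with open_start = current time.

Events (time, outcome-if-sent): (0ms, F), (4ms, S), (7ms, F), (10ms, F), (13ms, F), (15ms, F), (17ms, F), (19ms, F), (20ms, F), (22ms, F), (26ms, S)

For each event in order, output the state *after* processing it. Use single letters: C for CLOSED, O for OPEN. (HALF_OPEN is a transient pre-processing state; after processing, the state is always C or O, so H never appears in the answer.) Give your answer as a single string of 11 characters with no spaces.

Answer: CCCOOOOOOOC

Derivation:
State after each event:
  event#1 t=0ms outcome=F: state=CLOSED
  event#2 t=4ms outcome=S: state=CLOSED
  event#3 t=7ms outcome=F: state=CLOSED
  event#4 t=10ms outcome=F: state=OPEN
  event#5 t=13ms outcome=F: state=OPEN
  event#6 t=15ms outcome=F: state=OPEN
  event#7 t=17ms outcome=F: state=OPEN
  event#8 t=19ms outcome=F: state=OPEN
  event#9 t=20ms outcome=F: state=OPEN
  event#10 t=22ms outcome=F: state=OPEN
  event#11 t=26ms outcome=S: state=CLOSED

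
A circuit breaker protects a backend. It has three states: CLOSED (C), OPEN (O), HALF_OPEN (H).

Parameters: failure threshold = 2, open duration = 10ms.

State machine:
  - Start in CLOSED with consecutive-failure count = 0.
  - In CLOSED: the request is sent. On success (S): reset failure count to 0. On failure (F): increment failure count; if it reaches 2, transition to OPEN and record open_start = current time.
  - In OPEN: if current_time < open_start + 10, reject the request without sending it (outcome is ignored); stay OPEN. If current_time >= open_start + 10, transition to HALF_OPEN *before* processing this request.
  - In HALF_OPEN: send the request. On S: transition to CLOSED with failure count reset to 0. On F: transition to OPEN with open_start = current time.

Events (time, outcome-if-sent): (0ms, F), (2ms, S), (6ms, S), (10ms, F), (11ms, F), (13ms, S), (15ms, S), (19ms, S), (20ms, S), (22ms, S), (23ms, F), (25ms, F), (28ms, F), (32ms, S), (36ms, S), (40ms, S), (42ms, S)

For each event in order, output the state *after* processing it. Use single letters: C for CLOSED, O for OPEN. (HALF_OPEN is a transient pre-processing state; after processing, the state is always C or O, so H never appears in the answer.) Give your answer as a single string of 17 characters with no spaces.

Answer: CCCCOOOOOCCOOOCCC

Derivation:
State after each event:
  event#1 t=0ms outcome=F: state=CLOSED
  event#2 t=2ms outcome=S: state=CLOSED
  event#3 t=6ms outcome=S: state=CLOSED
  event#4 t=10ms outcome=F: state=CLOSED
  event#5 t=11ms outcome=F: state=OPEN
  event#6 t=13ms outcome=S: state=OPEN
  event#7 t=15ms outcome=S: state=OPEN
  event#8 t=19ms outcome=S: state=OPEN
  event#9 t=20ms outcome=S: state=OPEN
  event#10 t=22ms outcome=S: state=CLOSED
  event#11 t=23ms outcome=F: state=CLOSED
  event#12 t=25ms outcome=F: state=OPEN
  event#13 t=28ms outcome=F: state=OPEN
  event#14 t=32ms outcome=S: state=OPEN
  event#15 t=36ms outcome=S: state=CLOSED
  event#16 t=40ms outcome=S: state=CLOSED
  event#17 t=42ms outcome=S: state=CLOSED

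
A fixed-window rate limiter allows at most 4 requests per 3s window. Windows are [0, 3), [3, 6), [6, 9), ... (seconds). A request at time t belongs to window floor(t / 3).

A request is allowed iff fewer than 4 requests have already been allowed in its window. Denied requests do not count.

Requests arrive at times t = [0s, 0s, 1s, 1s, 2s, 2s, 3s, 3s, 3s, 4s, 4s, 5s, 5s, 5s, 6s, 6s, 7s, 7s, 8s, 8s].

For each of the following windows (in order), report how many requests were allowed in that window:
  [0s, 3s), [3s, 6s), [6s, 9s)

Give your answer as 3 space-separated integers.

Answer: 4 4 4

Derivation:
Processing requests:
  req#1 t=0s (window 0): ALLOW
  req#2 t=0s (window 0): ALLOW
  req#3 t=1s (window 0): ALLOW
  req#4 t=1s (window 0): ALLOW
  req#5 t=2s (window 0): DENY
  req#6 t=2s (window 0): DENY
  req#7 t=3s (window 1): ALLOW
  req#8 t=3s (window 1): ALLOW
  req#9 t=3s (window 1): ALLOW
  req#10 t=4s (window 1): ALLOW
  req#11 t=4s (window 1): DENY
  req#12 t=5s (window 1): DENY
  req#13 t=5s (window 1): DENY
  req#14 t=5s (window 1): DENY
  req#15 t=6s (window 2): ALLOW
  req#16 t=6s (window 2): ALLOW
  req#17 t=7s (window 2): ALLOW
  req#18 t=7s (window 2): ALLOW
  req#19 t=8s (window 2): DENY
  req#20 t=8s (window 2): DENY

Allowed counts by window: 4 4 4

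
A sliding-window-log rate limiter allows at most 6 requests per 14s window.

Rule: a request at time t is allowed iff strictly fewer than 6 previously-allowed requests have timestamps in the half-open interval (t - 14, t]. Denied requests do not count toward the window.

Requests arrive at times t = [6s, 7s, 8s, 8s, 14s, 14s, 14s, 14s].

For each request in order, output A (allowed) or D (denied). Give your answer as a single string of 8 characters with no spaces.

Answer: AAAAAADD

Derivation:
Tracking allowed requests in the window:
  req#1 t=6s: ALLOW
  req#2 t=7s: ALLOW
  req#3 t=8s: ALLOW
  req#4 t=8s: ALLOW
  req#5 t=14s: ALLOW
  req#6 t=14s: ALLOW
  req#7 t=14s: DENY
  req#8 t=14s: DENY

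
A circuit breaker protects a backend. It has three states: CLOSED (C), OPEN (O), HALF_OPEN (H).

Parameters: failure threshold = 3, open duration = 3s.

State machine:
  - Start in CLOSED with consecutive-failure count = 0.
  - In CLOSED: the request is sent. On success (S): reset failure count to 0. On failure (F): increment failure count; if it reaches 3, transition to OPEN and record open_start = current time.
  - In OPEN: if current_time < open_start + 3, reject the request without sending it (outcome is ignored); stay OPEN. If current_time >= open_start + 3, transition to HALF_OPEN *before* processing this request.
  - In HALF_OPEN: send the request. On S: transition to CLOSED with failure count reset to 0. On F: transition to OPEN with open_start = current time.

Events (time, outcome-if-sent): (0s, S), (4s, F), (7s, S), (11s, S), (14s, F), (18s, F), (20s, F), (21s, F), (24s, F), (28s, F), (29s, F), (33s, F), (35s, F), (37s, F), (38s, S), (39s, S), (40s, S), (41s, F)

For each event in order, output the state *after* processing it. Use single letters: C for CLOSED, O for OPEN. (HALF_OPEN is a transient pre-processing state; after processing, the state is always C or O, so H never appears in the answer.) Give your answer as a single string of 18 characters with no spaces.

Answer: CCCCCCOOOOOOOOOOCC

Derivation:
State after each event:
  event#1 t=0s outcome=S: state=CLOSED
  event#2 t=4s outcome=F: state=CLOSED
  event#3 t=7s outcome=S: state=CLOSED
  event#4 t=11s outcome=S: state=CLOSED
  event#5 t=14s outcome=F: state=CLOSED
  event#6 t=18s outcome=F: state=CLOSED
  event#7 t=20s outcome=F: state=OPEN
  event#8 t=21s outcome=F: state=OPEN
  event#9 t=24s outcome=F: state=OPEN
  event#10 t=28s outcome=F: state=OPEN
  event#11 t=29s outcome=F: state=OPEN
  event#12 t=33s outcome=F: state=OPEN
  event#13 t=35s outcome=F: state=OPEN
  event#14 t=37s outcome=F: state=OPEN
  event#15 t=38s outcome=S: state=OPEN
  event#16 t=39s outcome=S: state=OPEN
  event#17 t=40s outcome=S: state=CLOSED
  event#18 t=41s outcome=F: state=CLOSED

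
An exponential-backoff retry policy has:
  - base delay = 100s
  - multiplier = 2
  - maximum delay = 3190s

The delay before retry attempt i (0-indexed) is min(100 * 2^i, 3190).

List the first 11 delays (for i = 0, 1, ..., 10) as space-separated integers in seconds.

Computing each delay:
  i=0: min(100*2^0, 3190) = 100
  i=1: min(100*2^1, 3190) = 200
  i=2: min(100*2^2, 3190) = 400
  i=3: min(100*2^3, 3190) = 800
  i=4: min(100*2^4, 3190) = 1600
  i=5: min(100*2^5, 3190) = 3190
  i=6: min(100*2^6, 3190) = 3190
  i=7: min(100*2^7, 3190) = 3190
  i=8: min(100*2^8, 3190) = 3190
  i=9: min(100*2^9, 3190) = 3190
  i=10: min(100*2^10, 3190) = 3190

Answer: 100 200 400 800 1600 3190 3190 3190 3190 3190 3190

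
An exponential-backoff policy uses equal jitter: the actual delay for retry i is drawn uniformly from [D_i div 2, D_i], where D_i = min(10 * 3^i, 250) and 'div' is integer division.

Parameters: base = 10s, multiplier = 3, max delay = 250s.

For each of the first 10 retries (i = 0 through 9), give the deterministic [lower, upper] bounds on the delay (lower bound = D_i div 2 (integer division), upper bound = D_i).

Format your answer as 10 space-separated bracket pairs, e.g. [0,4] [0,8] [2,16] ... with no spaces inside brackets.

Answer: [5,10] [15,30] [45,90] [125,250] [125,250] [125,250] [125,250] [125,250] [125,250] [125,250]

Derivation:
Computing bounds per retry:
  i=0: D_i=min(10*3^0,250)=10, bounds=[5,10]
  i=1: D_i=min(10*3^1,250)=30, bounds=[15,30]
  i=2: D_i=min(10*3^2,250)=90, bounds=[45,90]
  i=3: D_i=min(10*3^3,250)=250, bounds=[125,250]
  i=4: D_i=min(10*3^4,250)=250, bounds=[125,250]
  i=5: D_i=min(10*3^5,250)=250, bounds=[125,250]
  i=6: D_i=min(10*3^6,250)=250, bounds=[125,250]
  i=7: D_i=min(10*3^7,250)=250, bounds=[125,250]
  i=8: D_i=min(10*3^8,250)=250, bounds=[125,250]
  i=9: D_i=min(10*3^9,250)=250, bounds=[125,250]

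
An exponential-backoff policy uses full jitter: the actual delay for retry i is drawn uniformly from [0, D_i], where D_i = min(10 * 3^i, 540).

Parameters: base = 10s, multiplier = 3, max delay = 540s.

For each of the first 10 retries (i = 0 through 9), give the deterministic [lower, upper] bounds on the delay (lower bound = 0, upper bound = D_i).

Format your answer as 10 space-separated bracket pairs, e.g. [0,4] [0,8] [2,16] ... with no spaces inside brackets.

Computing bounds per retry:
  i=0: D_i=min(10*3^0,540)=10, bounds=[0,10]
  i=1: D_i=min(10*3^1,540)=30, bounds=[0,30]
  i=2: D_i=min(10*3^2,540)=90, bounds=[0,90]
  i=3: D_i=min(10*3^3,540)=270, bounds=[0,270]
  i=4: D_i=min(10*3^4,540)=540, bounds=[0,540]
  i=5: D_i=min(10*3^5,540)=540, bounds=[0,540]
  i=6: D_i=min(10*3^6,540)=540, bounds=[0,540]
  i=7: D_i=min(10*3^7,540)=540, bounds=[0,540]
  i=8: D_i=min(10*3^8,540)=540, bounds=[0,540]
  i=9: D_i=min(10*3^9,540)=540, bounds=[0,540]

Answer: [0,10] [0,30] [0,90] [0,270] [0,540] [0,540] [0,540] [0,540] [0,540] [0,540]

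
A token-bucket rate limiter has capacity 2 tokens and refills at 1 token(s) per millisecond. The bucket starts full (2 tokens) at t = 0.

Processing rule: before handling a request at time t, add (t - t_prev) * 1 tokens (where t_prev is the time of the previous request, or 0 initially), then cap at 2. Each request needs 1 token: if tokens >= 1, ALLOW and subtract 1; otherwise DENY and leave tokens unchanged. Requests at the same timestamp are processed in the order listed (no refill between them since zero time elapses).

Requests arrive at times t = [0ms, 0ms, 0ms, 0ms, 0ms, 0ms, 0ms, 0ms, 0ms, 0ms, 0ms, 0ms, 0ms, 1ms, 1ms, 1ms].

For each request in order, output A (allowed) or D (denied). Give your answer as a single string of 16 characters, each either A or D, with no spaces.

Answer: AADDDDDDDDDDDADD

Derivation:
Simulating step by step:
  req#1 t=0ms: ALLOW
  req#2 t=0ms: ALLOW
  req#3 t=0ms: DENY
  req#4 t=0ms: DENY
  req#5 t=0ms: DENY
  req#6 t=0ms: DENY
  req#7 t=0ms: DENY
  req#8 t=0ms: DENY
  req#9 t=0ms: DENY
  req#10 t=0ms: DENY
  req#11 t=0ms: DENY
  req#12 t=0ms: DENY
  req#13 t=0ms: DENY
  req#14 t=1ms: ALLOW
  req#15 t=1ms: DENY
  req#16 t=1ms: DENY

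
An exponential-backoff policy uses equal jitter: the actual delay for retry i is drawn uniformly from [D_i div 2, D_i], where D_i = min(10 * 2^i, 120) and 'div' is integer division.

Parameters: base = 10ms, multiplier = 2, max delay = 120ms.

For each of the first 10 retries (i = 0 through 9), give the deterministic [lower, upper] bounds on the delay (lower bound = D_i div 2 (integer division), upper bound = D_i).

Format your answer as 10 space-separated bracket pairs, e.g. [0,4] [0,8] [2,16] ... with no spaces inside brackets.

Answer: [5,10] [10,20] [20,40] [40,80] [60,120] [60,120] [60,120] [60,120] [60,120] [60,120]

Derivation:
Computing bounds per retry:
  i=0: D_i=min(10*2^0,120)=10, bounds=[5,10]
  i=1: D_i=min(10*2^1,120)=20, bounds=[10,20]
  i=2: D_i=min(10*2^2,120)=40, bounds=[20,40]
  i=3: D_i=min(10*2^3,120)=80, bounds=[40,80]
  i=4: D_i=min(10*2^4,120)=120, bounds=[60,120]
  i=5: D_i=min(10*2^5,120)=120, bounds=[60,120]
  i=6: D_i=min(10*2^6,120)=120, bounds=[60,120]
  i=7: D_i=min(10*2^7,120)=120, bounds=[60,120]
  i=8: D_i=min(10*2^8,120)=120, bounds=[60,120]
  i=9: D_i=min(10*2^9,120)=120, bounds=[60,120]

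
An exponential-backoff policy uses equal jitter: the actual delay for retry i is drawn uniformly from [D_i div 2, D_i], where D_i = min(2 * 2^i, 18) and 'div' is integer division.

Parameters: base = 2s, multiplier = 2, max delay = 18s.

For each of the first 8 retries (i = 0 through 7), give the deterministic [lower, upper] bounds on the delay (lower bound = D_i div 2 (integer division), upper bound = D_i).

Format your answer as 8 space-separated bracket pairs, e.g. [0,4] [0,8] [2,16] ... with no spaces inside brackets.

Answer: [1,2] [2,4] [4,8] [8,16] [9,18] [9,18] [9,18] [9,18]

Derivation:
Computing bounds per retry:
  i=0: D_i=min(2*2^0,18)=2, bounds=[1,2]
  i=1: D_i=min(2*2^1,18)=4, bounds=[2,4]
  i=2: D_i=min(2*2^2,18)=8, bounds=[4,8]
  i=3: D_i=min(2*2^3,18)=16, bounds=[8,16]
  i=4: D_i=min(2*2^4,18)=18, bounds=[9,18]
  i=5: D_i=min(2*2^5,18)=18, bounds=[9,18]
  i=6: D_i=min(2*2^6,18)=18, bounds=[9,18]
  i=7: D_i=min(2*2^7,18)=18, bounds=[9,18]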